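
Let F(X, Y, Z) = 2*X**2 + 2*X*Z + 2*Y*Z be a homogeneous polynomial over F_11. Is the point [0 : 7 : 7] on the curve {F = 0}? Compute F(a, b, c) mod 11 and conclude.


F(0,7,7) ≡ 10 (mod 11); P is NOT on the curve.

Evaluate F(0, 7, 7) term-by-term (mod 11).
  2*X**2 ↦ 2·0·1·1 = 0
  2*X*Z ↦ 2·0·1·7 = 0
  2*Y*Z ↦ 2·1·7·7 = 98
Sum: F(0, 7, 7) = (0) + (0) + (98) = 98.
Reducing mod 11: 98 ≡ 10 (mod 11).
Since F(a, b, c) ≡ 10 ≠ 0 (mod 11), P does NOT lie on the curve.


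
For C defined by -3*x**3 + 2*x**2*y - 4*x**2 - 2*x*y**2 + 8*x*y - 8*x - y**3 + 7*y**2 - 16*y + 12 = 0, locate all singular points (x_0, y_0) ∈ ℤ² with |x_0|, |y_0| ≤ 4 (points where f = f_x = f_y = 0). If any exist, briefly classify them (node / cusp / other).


Singular points: {(0, 2)}; classification: cusp.

Compute partial derivatives:
  f_x = -9*x**2 + 4*x*y - 8*x - 2*y**2 + 8*y - 8.
  f_y = 2*x**2 - 4*x*y + 8*x - 3*y**2 + 14*y - 16.
Scan x_0 ∈ {−4, ..., 4}. For each x_0, f_y(x_0, y) is a polynomial in y; find its integer roots y ∈ {−4, ..., 4}, then test f_x and f at those candidates.
  x = -4: f_y(-4, y) = -3*y**2 + 30*y - 16; no integer root y with |y| ≤ 4.
  x = -3: f_y(-3, y) = -3*y**2 + 26*y - 22; no integer root y with |y| ≤ 4.
  x = -2: f_y(-2, y) = -3*y**2 + 22*y - 24; no integer root y with |y| ≤ 4.
  x = -1: f_y(-1, y) = -3*y**2 + 18*y - 22; no integer root y with |y| ≤ 4.
  x = 0: f_y(0, y) = -3*y**2 + 14*y - 16; vanishes at y ∈ {2}. (0, 2): f_x = 0, f = 0 — SINGULAR.
  x = 1: f_y(1, y) = -3*y**2 + 10*y - 6; no integer root y with |y| ≤ 4.
  x = 2: f_y(2, y) = -3*y**2 + 6*y + 8; no integer root y with |y| ≤ 4.
  x = 3: f_y(3, y) = -3*y**2 + 2*y + 26; no integer root y with |y| ≤ 4.
  x = 4: f_y(4, y) = -3*y**2 - 2*y + 48; no integer root y with |y| ≤ 4.
Only singular point on the grid: (0, 2).
Classify: substitute x = 0 + u, y = 2 + v and expand: f = -3*u**3 + 2*u**2*v - 2*u*v**2 - v**3 + v**2.
No constant or linear terms (consistent with a singular point). Quadratic part: v**2. Cubic part: -3*u**3 + 2*u**2*v - 2*u*v**2 - v**3.
The quadratic part v**2 is a perfect square, so there is a single (double) tangent line v = 0, i.e. y = 2. Restricting the cubic part to that line (v = 0) leaves -3*u**3 ≠ 0, so f is not divisible by v and the branch is v² ≈ 3*u**3 to lowest order — this is a cusp.
Classification: cusp.


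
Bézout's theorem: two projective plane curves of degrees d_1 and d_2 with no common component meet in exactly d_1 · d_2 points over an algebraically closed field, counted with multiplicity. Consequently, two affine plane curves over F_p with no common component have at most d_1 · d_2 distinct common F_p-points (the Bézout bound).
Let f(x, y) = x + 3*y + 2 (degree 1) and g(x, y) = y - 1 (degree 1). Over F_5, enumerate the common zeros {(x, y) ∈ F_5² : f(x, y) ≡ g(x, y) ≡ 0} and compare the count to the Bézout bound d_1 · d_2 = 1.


Common zeros: {(0, 1)}; count = 1; Bézout bound = 1.

deg(f) = 1, deg(g) = 1, so Bézout bound = 1.
Scan x ∈ F_5. For each x, list the y ∈ F_5 with f(x, y) ≡ 0 and those with g(x, y) ≡ 0 (mod 5); the common zeros in that column are the intersection.
  x = 0: f ≡ 0 at y ∈ {1}; g ≡ 0 at y ∈ {1}; common: {1}.
  x = 1: f ≡ 0 at y ∈ {4}; g ≡ 0 at y ∈ {1}; common: ∅.
  x = 2: f ≡ 0 at y ∈ {2}; g ≡ 0 at y ∈ {1}; common: ∅.
  x = 3: f ≡ 0 at y ∈ {0}; g ≡ 0 at y ∈ {1}; common: ∅.
  x = 4: f ≡ 0 at y ∈ {3}; g ≡ 0 at y ∈ {1}; common: ∅.
Collecting: common zeros = {(0, 1)}, so the count is 1.
Comparison with the Bézout bound: 1 ≤ 1 = deg(f)·deg(g), as expected for curves with no common component (the bound is attained).


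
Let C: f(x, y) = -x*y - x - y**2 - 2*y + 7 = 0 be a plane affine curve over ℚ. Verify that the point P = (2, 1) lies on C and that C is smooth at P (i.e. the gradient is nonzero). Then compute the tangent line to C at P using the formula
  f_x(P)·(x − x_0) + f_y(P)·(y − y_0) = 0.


Tangent line at P: -2*x - 6*y + 10 = 0.

Step 1: f(2, 1) = 0, so P lies on C.
Step 2: partial derivatives
  f_x(x, y) = -y - 1, f_y(x, y) = -x - 2*y - 2.
  f_x(P) = -2, f_y(P) = -6 (gradient nonzero, so P is smooth).
Step 3: tangent line at P: -2·(x − 2) + -6·(y − 1) = 0.
Expanding: -2*x - 6*y + 10 = 0.


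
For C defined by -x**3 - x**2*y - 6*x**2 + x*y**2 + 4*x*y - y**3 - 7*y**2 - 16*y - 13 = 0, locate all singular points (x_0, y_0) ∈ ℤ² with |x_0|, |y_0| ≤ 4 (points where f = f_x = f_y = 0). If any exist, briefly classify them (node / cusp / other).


Singular points: {(-1, -3)}; classification: cusp.

Compute partial derivatives:
  f_x = -3*x**2 - 2*x*y - 12*x + y**2 + 4*y.
  f_y = -x**2 + 2*x*y + 4*x - 3*y**2 - 14*y - 16.
Scan x_0 ∈ {−4, ..., 4}. For each x_0, f_y(x_0, y) is a polynomial in y; find its integer roots y ∈ {−4, ..., 4}, then test f_x and f at those candidates.
  x = -4: f_y(-4, y) = -3*y**2 - 22*y - 48; no integer root y with |y| ≤ 4.
  x = -3: f_y(-3, y) = -3*y**2 - 20*y - 37; no integer root y with |y| ≤ 4.
  x = -2: f_y(-2, y) = -3*y**2 - 18*y - 28; no integer root y with |y| ≤ 4.
  x = -1: f_y(-1, y) = -3*y**2 - 16*y - 21; vanishes at y ∈ {-3}. (-1, -3): f_x = 0, f = 0 — SINGULAR.
  x = 0: f_y(0, y) = -3*y**2 - 14*y - 16; vanishes at y ∈ {-2}. (0, -2): f_x = -4 ≠ 0.
  x = 1: f_y(1, y) = -3*y**2 - 12*y - 13; no integer root y with |y| ≤ 4.
  x = 2: f_y(2, y) = -3*y**2 - 10*y - 12; no integer root y with |y| ≤ 4.
  x = 3: f_y(3, y) = -3*y**2 - 8*y - 13; no integer root y with |y| ≤ 4.
  x = 4: f_y(4, y) = -3*y**2 - 6*y - 16; no integer root y with |y| ≤ 4.
Only singular point on the grid: (-1, -3).
Classify: substitute x = -1 + u, y = -3 + v and expand: f = -u**3 - u**2*v + u*v**2 - v**3 + v**2.
No constant or linear terms (consistent with a singular point). Quadratic part: v**2. Cubic part: -u**3 - u**2*v + u*v**2 - v**3.
The quadratic part v**2 is a perfect square, so there is a single (double) tangent line v = 0, i.e. y = -3. Restricting the cubic part to that line (v = 0) leaves -u**3 ≠ 0, so f is not divisible by v and the branch is v² ≈ u**3 to lowest order — this is a cusp.
Classification: cusp.


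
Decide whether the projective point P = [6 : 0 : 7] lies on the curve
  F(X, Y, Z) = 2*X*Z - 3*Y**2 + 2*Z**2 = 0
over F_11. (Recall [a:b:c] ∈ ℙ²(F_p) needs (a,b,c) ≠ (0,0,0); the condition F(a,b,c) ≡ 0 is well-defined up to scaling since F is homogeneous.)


F(6,0,7) ≡ 6 (mod 11); P is NOT on the curve.

Evaluate F(6, 0, 7) term-by-term (mod 11).
  2*X*Z ↦ 2·6·1·7 = 84
  -3*Y**2 ↦ -3·1·0·1 = 0
  2*Z**2 ↦ 2·1·1·49 = 98
Sum: F(6, 0, 7) = (84) + (0) + (98) = 182.
Reducing mod 11: 182 ≡ 6 (mod 11).
Since F(a, b, c) ≡ 6 ≠ 0 (mod 11), P does NOT lie on the curve.


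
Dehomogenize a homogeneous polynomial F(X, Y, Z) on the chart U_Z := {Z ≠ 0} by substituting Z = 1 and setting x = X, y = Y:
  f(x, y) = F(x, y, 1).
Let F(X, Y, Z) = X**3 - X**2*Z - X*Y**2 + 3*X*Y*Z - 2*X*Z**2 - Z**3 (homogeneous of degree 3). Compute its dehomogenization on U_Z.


f(x, y) = x**3 - x**2 - x*y**2 + 3*x*y - 2*x - 1

On U_Z we set Z = 1. Each monomial c·X^i·Y^j·Z^k in F becomes c·x^i·y^j·1^k = c·x^i·y^j.
Substituting Z = 1: F(X, Y, 1) = x**3 - x**2 - x*y**2 + 3*x*y - 2*x - 1.
Note: deg(f) ≤ deg(F) = 3; strict inequality happens when F is divisible by Z (lost terms).


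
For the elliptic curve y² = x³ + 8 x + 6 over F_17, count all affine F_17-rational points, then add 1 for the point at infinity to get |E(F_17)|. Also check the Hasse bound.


Affine points = {(1, 7), (1, 10), (2, 8), (2, 9), (4, 0), (5, 1), (5, 16), (6, 7), (6, 10), (8, 2), (8, 15), (9, 5), (9, 12), (10, 7), (10, 10), (15, 4), (15, 13)}; affine count = 17; |E(F_17)| = 18.

Discriminant check: Δ ∝ 4a³ + 27b² = 4·8³ + 27·6² = 4·512 + 27·36 ≡ 11 (mod 17). Nonzero ⇒ E is nonsingular.
For each x ∈ F_17, compute rhs = x³ + 8·x + 6 mod 17, then count y ∈ F_17 with y² ≡ rhs.
  x = 0: rhs = 6, matching y values: none (0 points).
  x = 1: rhs = 15, matching y values: 7, 10 (2 points).
  x = 2: rhs = 13, matching y values: 8, 9 (2 points).
  x = 3: rhs = 6, matching y values: none (0 points).
  x = 4: rhs = 0, matching y values: 0 (1 points).
  x = 5: rhs = 1, matching y values: 1, 16 (2 points).
  x = 6: rhs = 15, matching y values: 7, 10 (2 points).
  x = 7: rhs = 14, matching y values: none (0 points).
  x = 8: rhs = 4, matching y values: 2, 15 (2 points).
  x = 9: rhs = 8, matching y values: 5, 12 (2 points).
  x = 10: rhs = 15, matching y values: 7, 10 (2 points).
  x = 11: rhs = 14, matching y values: none (0 points).
  x = 12: rhs = 11, matching y values: none (0 points).
  x = 13: rhs = 12, matching y values: none (0 points).
  x = 14: rhs = 6, matching y values: none (0 points).
  x = 15: rhs = 16, matching y values: 4, 13 (2 points).
  x = 16: rhs = 14, matching y values: none (0 points).
Total affine count: 17.
Full point count |E(F_17)| = 17 + 1 = 18.
Hasse bound: |18 − (17+1)| = |0| = 0 ≤ 2√17 ≈ 8.2462 ✓.


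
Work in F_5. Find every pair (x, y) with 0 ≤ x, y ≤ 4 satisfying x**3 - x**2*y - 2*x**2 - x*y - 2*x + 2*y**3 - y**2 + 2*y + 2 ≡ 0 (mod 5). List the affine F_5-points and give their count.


Affine F_5-points: {(0, 1), (1, 1), (2, 1), (3, 0), (3, 3)}; count = 5.

For each of the 25 pairs (x, y) ∈ F_5², evaluate f(x, y) mod 5. Record the zeros.
  x = 0: [0↦2, 1↦0, 2↦3, 3↦3, 4↦2]  zeros at y ∈ {1}
  x = 1: [0↦4, 1↦0, 2↦1, 3↦4, 4↦1]  zeros at y ∈ {1}
  x = 2: [0↦3, 1↦0, 2↦2, 3↦1, 4↦4]  zeros at y ∈ {1}
  x = 3: [0↦0, 1↦1, 2↦2, 3↦0, 4↦2]  zeros at y ∈ {0, 3}
  x = 4: [0↦1, 1↦4, 2↦2, 3↦2, 4↦1]  zeros at y ∈ ∅
Collecting zeros: affine points = {(0, 1), (1, 1), (2, 1), (3, 0), (3, 3)}.
Total count |C(F_5)_aff| = 5.


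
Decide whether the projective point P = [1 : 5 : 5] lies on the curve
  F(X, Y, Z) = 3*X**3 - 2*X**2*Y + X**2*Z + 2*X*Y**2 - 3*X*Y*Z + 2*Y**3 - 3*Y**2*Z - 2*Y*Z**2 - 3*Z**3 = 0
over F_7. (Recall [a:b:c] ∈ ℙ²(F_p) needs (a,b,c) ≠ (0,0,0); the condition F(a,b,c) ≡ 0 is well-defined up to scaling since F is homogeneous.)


F(1,5,5) ≡ 0 (mod 7); P is on the curve.

Evaluate F(1, 5, 5) term-by-term (mod 7).
  3*X**3 ↦ 3·1·1·1 = 3
  -2*X**2*Y ↦ -2·1·5·1 = -10
  X**2*Z ↦ 1·1·1·5 = 5
  2*X*Y**2 ↦ 2·1·25·1 = 50
  -3*X*Y*Z ↦ -3·1·5·5 = -75
  2*Y**3 ↦ 2·1·125·1 = 250
  -3*Y**2*Z ↦ -3·1·25·5 = -375
  -2*Y*Z**2 ↦ -2·1·5·25 = -250
  -3*Z**3 ↦ -3·1·1·125 = -375
Sum: F(1, 5, 5) = (3) + (-10) + (5) + (50) + (-75) + (250) + (-375) + (-250) + (-375) = -777.
Reducing mod 7: -777 ≡ 0 (mod 7).
Since F(a, b, c) ≡ 0 (mod 7), P lies on the curve.


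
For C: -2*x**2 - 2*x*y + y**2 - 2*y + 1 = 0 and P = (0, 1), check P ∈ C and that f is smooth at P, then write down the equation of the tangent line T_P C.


Tangent line at P: -2*x = 0.

Step 1: f(0, 1) = 0, so P lies on C.
Step 2: partial derivatives
  f_x(x, y) = -4*x - 2*y, f_y(x, y) = -2*x + 2*y - 2.
  f_x(P) = -2, f_y(P) = 0 (gradient nonzero, so P is smooth).
Step 3: tangent line at P: -2·(x − 0) + 0·(y − 1) = 0.
Expanding: -2*x = 0.


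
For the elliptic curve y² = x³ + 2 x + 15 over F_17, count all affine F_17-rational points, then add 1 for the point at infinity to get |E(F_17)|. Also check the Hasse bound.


Affine points = {(0, 7), (0, 10), (1, 1), (1, 16), (4, 6), (4, 11), (7, 7), (7, 10), (8, 4), (8, 13), (10, 7), (10, 10), (11, 5), (11, 12), (12, 4), (12, 13), (14, 4), (14, 13)}; affine count = 18; |E(F_17)| = 19.

Discriminant check: Δ ∝ 4a³ + 27b² = 4·2³ + 27·15² = 4·8 + 27·225 ≡ 4 (mod 17). Nonzero ⇒ E is nonsingular.
For each x ∈ F_17, compute rhs = x³ + 2·x + 15 mod 17, then count y ∈ F_17 with y² ≡ rhs.
  x = 0: rhs = 15, matching y values: 7, 10 (2 points).
  x = 1: rhs = 1, matching y values: 1, 16 (2 points).
  x = 2: rhs = 10, matching y values: none (0 points).
  x = 3: rhs = 14, matching y values: none (0 points).
  x = 4: rhs = 2, matching y values: 6, 11 (2 points).
  x = 5: rhs = 14, matching y values: none (0 points).
  x = 6: rhs = 5, matching y values: none (0 points).
  x = 7: rhs = 15, matching y values: 7, 10 (2 points).
  x = 8: rhs = 16, matching y values: 4, 13 (2 points).
  x = 9: rhs = 14, matching y values: none (0 points).
  x = 10: rhs = 15, matching y values: 7, 10 (2 points).
  x = 11: rhs = 8, matching y values: 5, 12 (2 points).
  x = 12: rhs = 16, matching y values: 4, 13 (2 points).
  x = 13: rhs = 11, matching y values: none (0 points).
  x = 14: rhs = 16, matching y values: 4, 13 (2 points).
  x = 15: rhs = 3, matching y values: none (0 points).
  x = 16: rhs = 12, matching y values: none (0 points).
Total affine count: 18.
Full point count |E(F_17)| = 18 + 1 = 19.
Hasse bound: |19 − (17+1)| = |1| = 1 ≤ 2√17 ≈ 8.2462 ✓.


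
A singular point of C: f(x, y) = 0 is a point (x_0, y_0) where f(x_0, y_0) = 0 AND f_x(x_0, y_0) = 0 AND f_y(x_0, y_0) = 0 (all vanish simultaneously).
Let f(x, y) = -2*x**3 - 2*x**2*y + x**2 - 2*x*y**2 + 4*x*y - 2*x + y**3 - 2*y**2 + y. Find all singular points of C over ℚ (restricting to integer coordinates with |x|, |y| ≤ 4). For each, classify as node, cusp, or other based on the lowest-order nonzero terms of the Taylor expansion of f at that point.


Singular points: {(0, 1)}; classification: node.

Compute partial derivatives:
  f_x = -6*x**2 - 4*x*y + 2*x - 2*y**2 + 4*y - 2.
  f_y = -2*x**2 - 4*x*y + 4*x + 3*y**2 - 4*y + 1.
Scan x_0 ∈ {−4, ..., 4}. For each x_0, f_y(x_0, y) is a polynomial in y; find its integer roots y ∈ {−4, ..., 4}, then test f_x and f at those candidates.
  x = -4: f_y(-4, y) = 3*y**2 + 12*y - 47; no integer root y with |y| ≤ 4.
  x = -3: f_y(-3, y) = 3*y**2 + 8*y - 29; no integer root y with |y| ≤ 4.
  x = -2: f_y(-2, y) = 3*y**2 + 4*y - 15; vanishes at y ∈ {-3}. (-2, -3): f_x = -84 ≠ 0.
  x = -1: f_y(-1, y) = 3*y**2 - 5; no integer root y with |y| ≤ 4.
  x = 0: f_y(0, y) = 3*y**2 - 4*y + 1; vanishes at y ∈ {1}. (0, 1): f_x = 0, f = 0 — SINGULAR.
  x = 1: f_y(1, y) = 3*y**2 - 8*y + 3; no integer root y with |y| ≤ 4.
  x = 2: f_y(2, y) = 3*y**2 - 12*y + 1; no integer root y with |y| ≤ 4.
  x = 3: f_y(3, y) = 3*y**2 - 16*y - 5; no integer root y with |y| ≤ 4.
  x = 4: f_y(4, y) = 3*y**2 - 20*y - 15; no integer root y with |y| ≤ 4.
Only singular point on the grid: (0, 1).
Classify: substitute x = 0 + u, y = 1 + v and expand: f = -2*u**3 - 2*u**2*v - u**2 - 2*u*v**2 + v**3 + v**2.
No constant or linear terms (consistent with a singular point). Quadratic part: -u**2 + v**2. Cubic part: -2*u**3 - 2*u**2*v - 2*u*v**2 + v**3.
The quadratic part v**2 - u**2 = (v − u)(v + u) splits into two distinct linear factors, so there are two distinct tangent lines y − 1 = ±(x − 0) — this is a node (ordinary double point).
Classification: node.


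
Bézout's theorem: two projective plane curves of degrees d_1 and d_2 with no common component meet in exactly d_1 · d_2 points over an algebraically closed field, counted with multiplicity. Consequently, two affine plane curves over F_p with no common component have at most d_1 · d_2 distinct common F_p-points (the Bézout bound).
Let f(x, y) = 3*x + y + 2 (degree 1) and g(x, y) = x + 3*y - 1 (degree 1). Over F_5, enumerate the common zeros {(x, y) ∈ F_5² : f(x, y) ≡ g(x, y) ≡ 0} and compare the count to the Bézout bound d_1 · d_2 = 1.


Common zeros: {(1, 0)}; count = 1; Bézout bound = 1.

deg(f) = 1, deg(g) = 1, so Bézout bound = 1.
Scan x ∈ F_5. For each x, list the y ∈ F_5 with f(x, y) ≡ 0 and those with g(x, y) ≡ 0 (mod 5); the common zeros in that column are the intersection.
  x = 0: f ≡ 0 at y ∈ {3}; g ≡ 0 at y ∈ {2}; common: ∅.
  x = 1: f ≡ 0 at y ∈ {0}; g ≡ 0 at y ∈ {0}; common: {0}.
  x = 2: f ≡ 0 at y ∈ {2}; g ≡ 0 at y ∈ {3}; common: ∅.
  x = 3: f ≡ 0 at y ∈ {4}; g ≡ 0 at y ∈ {1}; common: ∅.
  x = 4: f ≡ 0 at y ∈ {1}; g ≡ 0 at y ∈ {4}; common: ∅.
Collecting: common zeros = {(1, 0)}, so the count is 1.
Comparison with the Bézout bound: 1 ≤ 1 = deg(f)·deg(g), as expected for curves with no common component (the bound is attained).


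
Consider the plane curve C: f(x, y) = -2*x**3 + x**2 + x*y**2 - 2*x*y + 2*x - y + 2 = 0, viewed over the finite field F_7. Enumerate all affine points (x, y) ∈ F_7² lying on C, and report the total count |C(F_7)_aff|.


Affine F_7-points: {(0, 2), (1, 4), (1, 6)}; count = 3.

For each of the 49 pairs (x, y) ∈ F_7², evaluate f(x, y) mod 7. Record the zeros.
  x = 0: [0↦2, 1↦1, 2↦0, 3↦6, 4↦5, 5↦4, 6↦3]  zeros at y ∈ {2}
  x = 1: [0↦3, 1↦1, 2↦1, 3↦3, 4↦0, 5↦6, 6↦0]  zeros at y ∈ {4, 6}
  x = 2: [0↦1, 1↦5, 2↦6, 3↦4, 4↦6, 5↦5, 6↦1]  zeros at y ∈ ∅
  x = 3: [0↦5, 1↦1, 2↦3, 3↦4, 4↦4, 5↦3, 6↦1]  zeros at y ∈ ∅
  x = 4: [0↦3, 1↦5, 2↦1, 3↦5, 4↦3, 5↦2, 6↦2]  zeros at y ∈ ∅
  x = 5: [0↦4, 1↦5, 2↦2, 3↦2, 4↦5, 5↦4, 6↦6]  zeros at y ∈ ∅
  x = 6: [0↦3, 1↦3, 2↦1, 3↦4, 4↦5, 5↦4, 6↦1]  zeros at y ∈ ∅
Collecting zeros: affine points = {(0, 2), (1, 4), (1, 6)}.
Total count |C(F_7)_aff| = 3.


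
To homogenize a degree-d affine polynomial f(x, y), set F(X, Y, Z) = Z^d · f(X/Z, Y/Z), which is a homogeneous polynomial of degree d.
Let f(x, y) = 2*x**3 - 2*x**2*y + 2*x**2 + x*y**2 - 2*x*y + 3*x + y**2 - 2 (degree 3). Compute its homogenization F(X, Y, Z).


F(X, Y, Z) = 2*X**3 - 2*X**2*Y + 2*X**2*Z + X*Y**2 - 2*X*Y*Z + 3*X*Z**2 + Y**2*Z - 2*Z**3

deg(f) = 3.
Substitute x = X/Z, y = Y/Z into f, then multiply by Z^3.
  monomial 2·x^3·y^0 ↦ 2·X^3·Y^0·Z^0.
  monomial -2·x^2·y^1 ↦ -2·X^2·Y^1·Z^0.
  monomial 2·x^2·y^0 ↦ 2·X^2·Y^0·Z^1.
  monomial 1·x^1·y^2 ↦ 1·X^1·Y^2·Z^0.
  monomial -2·x^1·y^1 ↦ -2·X^1·Y^1·Z^1.
  monomial 3·x^1·y^0 ↦ 3·X^1·Y^0·Z^2.
  monomial 1·x^0·y^2 ↦ 1·X^0·Y^2·Z^1.
  monomial -2·x^0·y^0 ↦ -2·X^0·Y^0·Z^3.
Collecting: F(X, Y, Z) = 2*X**3 - 2*X**2*Y + 2*X**2*Z + X*Y**2 - 2*X*Y*Z + 3*X*Z**2 + Y**2*Z - 2*Z**3.


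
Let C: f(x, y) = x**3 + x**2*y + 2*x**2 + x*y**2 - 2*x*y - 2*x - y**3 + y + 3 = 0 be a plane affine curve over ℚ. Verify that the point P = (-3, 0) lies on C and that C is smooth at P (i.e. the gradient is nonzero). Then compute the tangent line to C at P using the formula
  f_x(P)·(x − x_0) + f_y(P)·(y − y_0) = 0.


Tangent line at P: 13*x + 16*y + 39 = 0.

Step 1: f(-3, 0) = 0, so P lies on C.
Step 2: partial derivatives
  f_x(x, y) = 3*x**2 + 2*x*y + 4*x + y**2 - 2*y - 2, f_y(x, y) = x**2 + 2*x*y - 2*x - 3*y**2 + 1.
  f_x(P) = 13, f_y(P) = 16 (gradient nonzero, so P is smooth).
Step 3: tangent line at P: 13·(x − -3) + 16·(y − 0) = 0.
Expanding: 13*x + 16*y + 39 = 0.


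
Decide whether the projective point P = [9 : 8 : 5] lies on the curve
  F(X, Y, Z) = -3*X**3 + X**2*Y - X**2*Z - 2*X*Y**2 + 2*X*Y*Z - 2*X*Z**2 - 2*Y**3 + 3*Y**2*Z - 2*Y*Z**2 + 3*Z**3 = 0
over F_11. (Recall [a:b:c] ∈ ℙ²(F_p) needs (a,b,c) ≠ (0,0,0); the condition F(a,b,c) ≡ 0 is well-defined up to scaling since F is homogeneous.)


F(9,8,5) ≡ 0 (mod 11); P is on the curve.

Evaluate F(9, 8, 5) term-by-term (mod 11).
  -3*X**3 ↦ -3·729·1·1 = -2187
  X**2*Y ↦ 1·81·8·1 = 648
  -X**2*Z ↦ -1·81·1·5 = -405
  -2*X*Y**2 ↦ -2·9·64·1 = -1152
  2*X*Y*Z ↦ 2·9·8·5 = 720
  -2*X*Z**2 ↦ -2·9·1·25 = -450
  -2*Y**3 ↦ -2·1·512·1 = -1024
  3*Y**2*Z ↦ 3·1·64·5 = 960
  -2*Y*Z**2 ↦ -2·1·8·25 = -400
  3*Z**3 ↦ 3·1·1·125 = 375
Sum: F(9, 8, 5) = (-2187) + (648) + (-405) + (-1152) + (720) + (-450) + (-1024) + (960) + (-400) + (375) = -2915.
Reducing mod 11: -2915 ≡ 0 (mod 11).
Since F(a, b, c) ≡ 0 (mod 11), P lies on the curve.


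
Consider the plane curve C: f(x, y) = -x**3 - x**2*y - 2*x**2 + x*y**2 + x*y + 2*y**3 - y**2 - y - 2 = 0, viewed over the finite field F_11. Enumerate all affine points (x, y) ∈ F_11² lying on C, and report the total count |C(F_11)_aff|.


Affine F_11-points: {(2, 5), (5, 2), (5, 8), (5, 10), (7, 10), (8, 8), (9, 10), (10, 8)}; count = 8.

For each of the 121 pairs (x, y) ∈ F_11², evaluate f(x, y) mod 11. Record the zeros.
  x = 0: [0↦9, 1↦9, 2↦8, 3↦7, 4↦7, 5↦9, 6↦3, 7↦1, 8↦4, 9↦2, 10↦7]  zeros at y ∈ ∅
  x = 1: [0↦6, 1↦7, 2↦9, 3↦2, 4↦9, 5↦9, 6↦3, 7↦3, 8↦10, 9↦3, 10↦5]  zeros at y ∈ ∅
  x = 2: [0↦4, 1↦4, 2↦7, 3↦3, 4↦4, 5↦0, 6↦3, 7↦3, 8↦1, 9↦9, 10↦6]  zeros at y ∈ {5}
  x = 3: [0↦8, 1↦5, 2↦7, 3↦4, 4↦8, 5↦9, 6↦8, 7↦6, 8↦4, 9↦3, 10↦4]  zeros at y ∈ ∅
  x = 4: [0↦1, 1↦4, 2↦3, 3↦10, 4↦4, 5↦8, 6↦1, 7↦6, 8↦2, 9↦1, 10↦4]  zeros at y ∈ ∅
  x = 5: [0↦10, 1↦6, 2↦0, 3↦4, 4↦8, 5↦2, 6↦9, 7↦8, 8↦0, 9↦8, 10↦0]  zeros at y ∈ {2, 8, 10}
  x = 6: [0↦7, 1↦5, 2↦3, 3↦2, 4↦3, 5↦7, 6↦4, 7↦6, 8↦3, 9↦7, 10↦8]  zeros at y ∈ ∅
  x = 7: [0↦8, 1↦6, 2↦6, 3↦9, 4↦5, 5↦6, 6↦2, 7↦5, 8↦5, 9↦3, 10↦0]  zeros at y ∈ {10}
  x = 8: [0↦7, 1↦3, 2↦3, 3↦8, 4↦8, 5↦4, 6↦8, 7↦10, 8↦0, 9↦1, 10↦3]  zeros at y ∈ {8}
  x = 9: [0↦9, 1↦1, 2↦10, 3↦4, 4↦6, 5↦6, 6↦5, 7↦4, 8↦4, 9↦6, 10↦0]  zeros at y ∈ {10}
  x = 10: [0↦8, 1↦5, 2↦10, 3↦2, 4↦4, 5↦6, 6↦9, 7↦3, 8↦0, 9↦1, 10↦7]  zeros at y ∈ {8}
Collecting zeros: affine points = {(2, 5), (5, 2), (5, 8), (5, 10), (7, 10), (8, 8), (9, 10), (10, 8)}.
Total count |C(F_11)_aff| = 8.


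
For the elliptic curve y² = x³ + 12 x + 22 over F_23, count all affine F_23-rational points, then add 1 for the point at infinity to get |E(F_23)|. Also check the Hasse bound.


Affine points = {(1, 9), (1, 14), (2, 10), (2, 13), (3, 4), (3, 19), (5, 0), (7, 9), (7, 14), (8, 3), (8, 20), (9, 10), (9, 13), (11, 6), (11, 17), (12, 10), (12, 13), (13, 11), (13, 12), (14, 6), (14, 17), (15, 9), (15, 14), (16, 3), (16, 20), (19, 5), (19, 18), (21, 6), (21, 17), (22, 3), (22, 20)}; affine count = 31; |E(F_23)| = 32.

Discriminant check: Δ ∝ 4a³ + 27b² = 4·12³ + 27·22² = 4·1728 + 27·484 ≡ 16 (mod 23). Nonzero ⇒ E is nonsingular.
For each x ∈ F_23, compute rhs = x³ + 12·x + 22 mod 23, then count y ∈ F_23 with y² ≡ rhs.
  x = 0: rhs = 22, matching y values: none (0 points).
  x = 1: rhs = 12, matching y values: 9, 14 (2 points).
  x = 2: rhs = 8, matching y values: 10, 13 (2 points).
  x = 3: rhs = 16, matching y values: 4, 19 (2 points).
  x = 4: rhs = 19, matching y values: none (0 points).
  x = 5: rhs = 0, matching y values: 0 (1 points).
  x = 6: rhs = 11, matching y values: none (0 points).
  x = 7: rhs = 12, matching y values: 9, 14 (2 points).
  x = 8: rhs = 9, matching y values: 3, 20 (2 points).
  x = 9: rhs = 8, matching y values: 10, 13 (2 points).
  x = 10: rhs = 15, matching y values: none (0 points).
  x = 11: rhs = 13, matching y values: 6, 17 (2 points).
  x = 12: rhs = 8, matching y values: 10, 13 (2 points).
  x = 13: rhs = 6, matching y values: 11, 12 (2 points).
  x = 14: rhs = 13, matching y values: 6, 17 (2 points).
  x = 15: rhs = 12, matching y values: 9, 14 (2 points).
  x = 16: rhs = 9, matching y values: 3, 20 (2 points).
  x = 17: rhs = 10, matching y values: none (0 points).
  x = 18: rhs = 21, matching y values: none (0 points).
  x = 19: rhs = 2, matching y values: 5, 18 (2 points).
  x = 20: rhs = 5, matching y values: none (0 points).
  x = 21: rhs = 13, matching y values: 6, 17 (2 points).
  x = 22: rhs = 9, matching y values: 3, 20 (2 points).
Total affine count: 31.
Full point count |E(F_23)| = 31 + 1 = 32.
Hasse bound: |32 − (23+1)| = |8| = 8 ≤ 2√23 ≈ 9.5917 ✓.


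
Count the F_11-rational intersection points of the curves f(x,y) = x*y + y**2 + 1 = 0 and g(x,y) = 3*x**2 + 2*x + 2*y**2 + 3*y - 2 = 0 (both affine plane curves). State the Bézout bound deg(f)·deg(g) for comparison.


Common zeros: {(3, 6), (9, 1)}; count = 2; Bézout bound = 4.

deg(f) = 2, deg(g) = 2, so Bézout bound = 4.
Scan x ∈ F_11. For each x, list the y ∈ F_11 with f(x, y) ≡ 0 and those with g(x, y) ≡ 0 (mod 11); the common zeros in that column are the intersection.
  x = 0: f ≡ 0 at y ∈ ∅; g ≡ 0 at y ∈ {6, 9}; common: ∅.
  x = 1: f ≡ 0 at y ∈ ∅; g ≡ 0 at y ∈ ∅; common: ∅.
  x = 2: f ≡ 0 at y ∈ {10}; g ≡ 0 at y ∈ ∅; common: ∅.
  x = 3: f ≡ 0 at y ∈ {2, 6}; g ≡ 0 at y ∈ {6, 9}; common: {6}.
  x = 4: f ≡ 0 at y ∈ {3, 4}; g ≡ 0 at y ∈ ∅; common: ∅.
  x = 5: f ≡ 0 at y ∈ ∅; g ≡ 0 at y ∈ {1, 3}; common: ∅.
  x = 6: f ≡ 0 at y ∈ ∅; g ≡ 0 at y ∈ {2}; common: ∅.
  x = 7: f ≡ 0 at y ∈ {7, 8}; g ≡ 0 at y ∈ ∅; common: ∅.
  x = 8: f ≡ 0 at y ∈ {5, 9}; g ≡ 0 at y ∈ {2}; common: ∅.
  x = 9: f ≡ 0 at y ∈ {1}; g ≡ 0 at y ∈ {1, 3}; common: {1}.
  x = 10: f ≡ 0 at y ∈ ∅; g ≡ 0 at y ∈ ∅; common: ∅.
Collecting: common zeros = {(3, 6), (9, 1)}, so the count is 2.
Comparison with the Bézout bound: 2 ≤ 4 = deg(f)·deg(g), as expected for curves with no common component (the affine F_11-count falls short of the bound because intersections may lie at infinity, over extension fields, or carry multiplicity).


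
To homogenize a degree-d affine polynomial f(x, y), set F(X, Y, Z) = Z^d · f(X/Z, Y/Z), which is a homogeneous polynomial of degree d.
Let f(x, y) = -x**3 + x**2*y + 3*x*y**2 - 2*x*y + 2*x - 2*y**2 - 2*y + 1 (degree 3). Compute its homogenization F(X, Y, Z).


F(X, Y, Z) = -X**3 + X**2*Y + 3*X*Y**2 - 2*X*Y*Z + 2*X*Z**2 - 2*Y**2*Z - 2*Y*Z**2 + Z**3

deg(f) = 3.
Substitute x = X/Z, y = Y/Z into f, then multiply by Z^3.
  monomial -1·x^3·y^0 ↦ -1·X^3·Y^0·Z^0.
  monomial 1·x^2·y^1 ↦ 1·X^2·Y^1·Z^0.
  monomial 3·x^1·y^2 ↦ 3·X^1·Y^2·Z^0.
  monomial -2·x^1·y^1 ↦ -2·X^1·Y^1·Z^1.
  monomial 2·x^1·y^0 ↦ 2·X^1·Y^0·Z^2.
  monomial -2·x^0·y^2 ↦ -2·X^0·Y^2·Z^1.
  monomial -2·x^0·y^1 ↦ -2·X^0·Y^1·Z^2.
  monomial 1·x^0·y^0 ↦ 1·X^0·Y^0·Z^3.
Collecting: F(X, Y, Z) = -X**3 + X**2*Y + 3*X*Y**2 - 2*X*Y*Z + 2*X*Z**2 - 2*Y**2*Z - 2*Y*Z**2 + Z**3.


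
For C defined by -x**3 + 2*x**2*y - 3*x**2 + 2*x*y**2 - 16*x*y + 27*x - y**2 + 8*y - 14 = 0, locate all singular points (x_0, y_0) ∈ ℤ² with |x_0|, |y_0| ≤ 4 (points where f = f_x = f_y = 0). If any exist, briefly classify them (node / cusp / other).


Singular points: {(1, 3)}; classification: cusp.

Compute partial derivatives:
  f_x = -3*x**2 + 4*x*y - 6*x + 2*y**2 - 16*y + 27.
  f_y = 2*x**2 + 4*x*y - 16*x - 2*y + 8.
Scan x_0 ∈ {−4, ..., 4}. For each x_0, f_y(x_0, y) is a polynomial in y; find its integer roots y ∈ {−4, ..., 4}, then test f_x and f at those candidates.
  x = -4: f_y(-4, y) = 104 - 18*y; no integer root y with |y| ≤ 4.
  x = -3: f_y(-3, y) = 74 - 14*y; no integer root y with |y| ≤ 4.
  x = -2: f_y(-2, y) = 48 - 10*y; no integer root y with |y| ≤ 4.
  x = -1: f_y(-1, y) = 26 - 6*y; no integer root y with |y| ≤ 4.
  x = 0: f_y(0, y) = 8 - 2*y; vanishes at y ∈ {4}. (0, 4): f_x = -5 ≠ 0.
  x = 1: f_y(1, y) = 2*y - 6; vanishes at y ∈ {3}. (1, 3): f_x = 0, f = 0 — SINGULAR.
  x = 2: f_y(2, y) = 6*y - 16; no integer root y with |y| ≤ 4.
  x = 3: f_y(3, y) = 10*y - 22; no integer root y with |y| ≤ 4.
  x = 4: f_y(4, y) = 14*y - 24; no integer root y with |y| ≤ 4.
Only singular point on the grid: (1, 3).
Classify: substitute x = 1 + u, y = 3 + v and expand: f = -u**3 + 2*u**2*v + 2*u*v**2 + v**2.
No constant or linear terms (consistent with a singular point). Quadratic part: v**2. Cubic part: -u**3 + 2*u**2*v + 2*u*v**2.
The quadratic part v**2 is a perfect square, so there is a single (double) tangent line v = 0, i.e. y = 3. Restricting the cubic part to that line (v = 0) leaves -u**3 ≠ 0, so f is not divisible by v and the branch is v² ≈ u**3 to lowest order — this is a cusp.
Classification: cusp.


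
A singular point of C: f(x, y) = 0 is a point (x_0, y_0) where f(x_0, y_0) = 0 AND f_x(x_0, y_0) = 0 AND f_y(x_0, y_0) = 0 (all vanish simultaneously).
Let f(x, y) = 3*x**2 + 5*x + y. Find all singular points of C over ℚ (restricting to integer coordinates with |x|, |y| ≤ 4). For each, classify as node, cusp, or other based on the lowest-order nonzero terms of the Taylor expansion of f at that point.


No singular points in the scanned grid; C is smooth there.

Compute partial derivatives:
  f_x = 6*x + 5.
  f_y = 1.
f_y = 1 is a nonzero constant, so f_y never vanishes: no point (x, y) can satisfy f = f_x = f_y = 0. In particular no (x, y) ∈ {−4, ..., 4}² is singular; the curve is smooth.


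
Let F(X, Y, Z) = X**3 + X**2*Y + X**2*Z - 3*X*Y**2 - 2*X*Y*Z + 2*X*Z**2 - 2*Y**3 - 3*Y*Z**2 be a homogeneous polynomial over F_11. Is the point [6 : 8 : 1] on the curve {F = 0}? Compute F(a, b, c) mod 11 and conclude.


F(6,8,1) ≡ 5 (mod 11); P is NOT on the curve.

Evaluate F(6, 8, 1) term-by-term (mod 11).
  X**3 ↦ 1·216·1·1 = 216
  X**2*Y ↦ 1·36·8·1 = 288
  X**2*Z ↦ 1·36·1·1 = 36
  -3*X*Y**2 ↦ -3·6·64·1 = -1152
  -2*X*Y*Z ↦ -2·6·8·1 = -96
  2*X*Z**2 ↦ 2·6·1·1 = 12
  -2*Y**3 ↦ -2·1·512·1 = -1024
  -3*Y*Z**2 ↦ -3·1·8·1 = -24
Sum: F(6, 8, 1) = (216) + (288) + (36) + (-1152) + (-96) + (12) + (-1024) + (-24) = -1744.
Reducing mod 11: -1744 ≡ 5 (mod 11).
Since F(a, b, c) ≡ 5 ≠ 0 (mod 11), P does NOT lie on the curve.


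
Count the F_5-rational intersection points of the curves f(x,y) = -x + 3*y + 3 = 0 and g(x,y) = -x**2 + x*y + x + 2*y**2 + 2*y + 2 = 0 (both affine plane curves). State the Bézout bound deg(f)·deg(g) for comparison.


Common zeros: {(2, 3), (4, 2)}; count = 2; Bézout bound = 2.

deg(f) = 1, deg(g) = 2, so Bézout bound = 2.
Scan x ∈ F_5. For each x, list the y ∈ F_5 with f(x, y) ≡ 0 and those with g(x, y) ≡ 0 (mod 5); the common zeros in that column are the intersection.
  x = 0: f ≡ 0 at y ∈ {4}; g ≡ 0 at y ∈ ∅; common: ∅.
  x = 1: f ≡ 0 at y ∈ {1}; g ≡ 0 at y ∈ ∅; common: ∅.
  x = 2: f ≡ 0 at y ∈ {3}; g ≡ 0 at y ∈ {0, 3}; common: {3}.
  x = 3: f ≡ 0 at y ∈ {0}; g ≡ 0 at y ∈ ∅; common: ∅.
  x = 4: f ≡ 0 at y ∈ {2}; g ≡ 0 at y ∈ {0, 2}; common: {2}.
Collecting: common zeros = {(2, 3), (4, 2)}, so the count is 2.
Comparison with the Bézout bound: 2 ≤ 2 = deg(f)·deg(g), as expected for curves with no common component (the bound is attained).


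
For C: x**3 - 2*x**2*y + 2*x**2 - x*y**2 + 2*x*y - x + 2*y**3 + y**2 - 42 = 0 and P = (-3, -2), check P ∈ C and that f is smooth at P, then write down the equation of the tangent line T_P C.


Tangent line at P: -18*x - 16*y - 86 = 0.

Step 1: f(-3, -2) = 0, so P lies on C.
Step 2: partial derivatives
  f_x(x, y) = 3*x**2 - 4*x*y + 4*x - y**2 + 2*y - 1, f_y(x, y) = -2*x**2 - 2*x*y + 2*x + 6*y**2 + 2*y.
  f_x(P) = -18, f_y(P) = -16 (gradient nonzero, so P is smooth).
Step 3: tangent line at P: -18·(x − -3) + -16·(y − -2) = 0.
Expanding: -18*x - 16*y - 86 = 0.


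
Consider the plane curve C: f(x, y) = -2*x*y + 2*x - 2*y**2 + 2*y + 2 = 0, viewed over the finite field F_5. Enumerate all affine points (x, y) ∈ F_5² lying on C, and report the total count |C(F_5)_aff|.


Affine F_5-points: {(0, 3), (3, 4), (4, 0), (4, 2)}; count = 4.

For each of the 25 pairs (x, y) ∈ F_5², evaluate f(x, y) mod 5. Record the zeros.
  x = 0: [0↦2, 1↦2, 2↦3, 3↦0, 4↦3]  zeros at y ∈ {3}
  x = 1: [0↦4, 1↦2, 2↦1, 3↦1, 4↦2]  zeros at y ∈ ∅
  x = 2: [0↦1, 1↦2, 2↦4, 3↦2, 4↦1]  zeros at y ∈ ∅
  x = 3: [0↦3, 1↦2, 2↦2, 3↦3, 4↦0]  zeros at y ∈ {4}
  x = 4: [0↦0, 1↦2, 2↦0, 3↦4, 4↦4]  zeros at y ∈ {0, 2}
Collecting zeros: affine points = {(0, 3), (3, 4), (4, 0), (4, 2)}.
Total count |C(F_5)_aff| = 4.


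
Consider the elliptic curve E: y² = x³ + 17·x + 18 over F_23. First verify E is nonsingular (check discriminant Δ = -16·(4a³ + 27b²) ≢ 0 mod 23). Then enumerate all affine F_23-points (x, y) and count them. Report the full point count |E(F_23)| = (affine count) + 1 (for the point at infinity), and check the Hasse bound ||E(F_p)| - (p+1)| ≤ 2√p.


Affine points = {(0, 8), (0, 15), (1, 6), (1, 17), (3, 2), (3, 21), (4, 9), (4, 14), (9, 7), (9, 16), (11, 8), (11, 15), (12, 8), (12, 15), (16, 4), (16, 19), (19, 1), (19, 22), (20, 3), (20, 20), (22, 0)}; affine count = 21; |E(F_23)| = 22.

Discriminant check: Δ ∝ 4a³ + 27b² = 4·17³ + 27·18² = 4·4913 + 27·324 ≡ 18 (mod 23). Nonzero ⇒ E is nonsingular.
For each x ∈ F_23, compute rhs = x³ + 17·x + 18 mod 23, then count y ∈ F_23 with y² ≡ rhs.
  x = 0: rhs = 18, matching y values: 8, 15 (2 points).
  x = 1: rhs = 13, matching y values: 6, 17 (2 points).
  x = 2: rhs = 14, matching y values: none (0 points).
  x = 3: rhs = 4, matching y values: 2, 21 (2 points).
  x = 4: rhs = 12, matching y values: 9, 14 (2 points).
  x = 5: rhs = 21, matching y values: none (0 points).
  x = 6: rhs = 14, matching y values: none (0 points).
  x = 7: rhs = 20, matching y values: none (0 points).
  x = 8: rhs = 22, matching y values: none (0 points).
  x = 9: rhs = 3, matching y values: 7, 16 (2 points).
  x = 10: rhs = 15, matching y values: none (0 points).
  x = 11: rhs = 18, matching y values: 8, 15 (2 points).
  x = 12: rhs = 18, matching y values: 8, 15 (2 points).
  x = 13: rhs = 21, matching y values: none (0 points).
  x = 14: rhs = 10, matching y values: none (0 points).
  x = 15: rhs = 14, matching y values: none (0 points).
  x = 16: rhs = 16, matching y values: 4, 19 (2 points).
  x = 17: rhs = 22, matching y values: none (0 points).
  x = 18: rhs = 15, matching y values: none (0 points).
  x = 19: rhs = 1, matching y values: 1, 22 (2 points).
  x = 20: rhs = 9, matching y values: 3, 20 (2 points).
  x = 21: rhs = 22, matching y values: none (0 points).
  x = 22: rhs = 0, matching y values: 0 (1 points).
Total affine count: 21.
Full point count |E(F_23)| = 21 + 1 = 22.
Hasse bound: |22 − (23+1)| = |-2| = 2 ≤ 2√23 ≈ 9.5917 ✓.


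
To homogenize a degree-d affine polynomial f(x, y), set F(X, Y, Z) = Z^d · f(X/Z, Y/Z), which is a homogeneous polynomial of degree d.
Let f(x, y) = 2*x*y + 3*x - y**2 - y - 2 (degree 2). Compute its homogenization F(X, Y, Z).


F(X, Y, Z) = 2*X*Y + 3*X*Z - Y**2 - Y*Z - 2*Z**2

deg(f) = 2.
Substitute x = X/Z, y = Y/Z into f, then multiply by Z^2.
  monomial 2·x^1·y^1 ↦ 2·X^1·Y^1·Z^0.
  monomial 3·x^1·y^0 ↦ 3·X^1·Y^0·Z^1.
  monomial -1·x^0·y^2 ↦ -1·X^0·Y^2·Z^0.
  monomial -1·x^0·y^1 ↦ -1·X^0·Y^1·Z^1.
  monomial -2·x^0·y^0 ↦ -2·X^0·Y^0·Z^2.
Collecting: F(X, Y, Z) = 2*X*Y + 3*X*Z - Y**2 - Y*Z - 2*Z**2.


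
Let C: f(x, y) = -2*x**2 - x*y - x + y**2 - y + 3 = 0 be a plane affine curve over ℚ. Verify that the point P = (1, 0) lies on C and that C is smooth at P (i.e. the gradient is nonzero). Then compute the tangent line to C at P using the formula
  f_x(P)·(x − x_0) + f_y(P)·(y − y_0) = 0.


Tangent line at P: -5*x - 2*y + 5 = 0.

Step 1: f(1, 0) = 0, so P lies on C.
Step 2: partial derivatives
  f_x(x, y) = -4*x - y - 1, f_y(x, y) = -x + 2*y - 1.
  f_x(P) = -5, f_y(P) = -2 (gradient nonzero, so P is smooth).
Step 3: tangent line at P: -5·(x − 1) + -2·(y − 0) = 0.
Expanding: -5*x - 2*y + 5 = 0.


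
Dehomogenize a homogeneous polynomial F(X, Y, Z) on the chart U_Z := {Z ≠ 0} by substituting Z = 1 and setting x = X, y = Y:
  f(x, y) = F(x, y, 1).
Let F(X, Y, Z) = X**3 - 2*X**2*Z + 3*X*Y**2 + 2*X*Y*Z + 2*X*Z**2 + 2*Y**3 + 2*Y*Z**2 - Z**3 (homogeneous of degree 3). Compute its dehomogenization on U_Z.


f(x, y) = x**3 - 2*x**2 + 3*x*y**2 + 2*x*y + 2*x + 2*y**3 + 2*y - 1

On U_Z we set Z = 1. Each monomial c·X^i·Y^j·Z^k in F becomes c·x^i·y^j·1^k = c·x^i·y^j.
Substituting Z = 1: F(X, Y, 1) = x**3 - 2*x**2 + 3*x*y**2 + 2*x*y + 2*x + 2*y**3 + 2*y - 1.
Note: deg(f) ≤ deg(F) = 3; strict inequality happens when F is divisible by Z (lost terms).


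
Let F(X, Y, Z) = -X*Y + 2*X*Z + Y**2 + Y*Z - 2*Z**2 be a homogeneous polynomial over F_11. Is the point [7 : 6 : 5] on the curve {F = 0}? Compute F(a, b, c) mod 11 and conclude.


F(7,6,5) ≡ 0 (mod 11); P is on the curve.

Evaluate F(7, 6, 5) term-by-term (mod 11).
  -X*Y ↦ -1·7·6·1 = -42
  2*X*Z ↦ 2·7·1·5 = 70
  Y**2 ↦ 1·1·36·1 = 36
  Y*Z ↦ 1·1·6·5 = 30
  -2*Z**2 ↦ -2·1·1·25 = -50
Sum: F(7, 6, 5) = (-42) + (70) + (36) + (30) + (-50) = 44.
Reducing mod 11: 44 ≡ 0 (mod 11).
Since F(a, b, c) ≡ 0 (mod 11), P lies on the curve.


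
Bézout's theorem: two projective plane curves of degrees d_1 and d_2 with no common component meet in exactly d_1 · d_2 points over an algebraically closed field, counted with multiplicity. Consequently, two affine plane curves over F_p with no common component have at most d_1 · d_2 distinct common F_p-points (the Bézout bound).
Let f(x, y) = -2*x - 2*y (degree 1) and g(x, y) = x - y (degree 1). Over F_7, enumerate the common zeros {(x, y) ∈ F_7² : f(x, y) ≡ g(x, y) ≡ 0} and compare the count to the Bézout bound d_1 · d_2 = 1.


Common zeros: {(0, 0)}; count = 1; Bézout bound = 1.

deg(f) = 1, deg(g) = 1, so Bézout bound = 1.
Scan x ∈ F_7. For each x, list the y ∈ F_7 with f(x, y) ≡ 0 and those with g(x, y) ≡ 0 (mod 7); the common zeros in that column are the intersection.
  x = 0: f ≡ 0 at y ∈ {0}; g ≡ 0 at y ∈ {0}; common: {0}.
  x = 1: f ≡ 0 at y ∈ {6}; g ≡ 0 at y ∈ {1}; common: ∅.
  x = 2: f ≡ 0 at y ∈ {5}; g ≡ 0 at y ∈ {2}; common: ∅.
  x = 3: f ≡ 0 at y ∈ {4}; g ≡ 0 at y ∈ {3}; common: ∅.
  x = 4: f ≡ 0 at y ∈ {3}; g ≡ 0 at y ∈ {4}; common: ∅.
  x = 5: f ≡ 0 at y ∈ {2}; g ≡ 0 at y ∈ {5}; common: ∅.
  x = 6: f ≡ 0 at y ∈ {1}; g ≡ 0 at y ∈ {6}; common: ∅.
Collecting: common zeros = {(0, 0)}, so the count is 1.
Comparison with the Bézout bound: 1 ≤ 1 = deg(f)·deg(g), as expected for curves with no common component (the bound is attained).


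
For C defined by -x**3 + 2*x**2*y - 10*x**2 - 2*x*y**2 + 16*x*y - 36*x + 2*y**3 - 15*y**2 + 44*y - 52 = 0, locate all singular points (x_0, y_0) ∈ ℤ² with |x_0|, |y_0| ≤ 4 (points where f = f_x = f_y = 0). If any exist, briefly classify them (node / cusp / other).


Singular points: {(-2, 2)}; classification: cusp.

Compute partial derivatives:
  f_x = -3*x**2 + 4*x*y - 20*x - 2*y**2 + 16*y - 36.
  f_y = 2*x**2 - 4*x*y + 16*x + 6*y**2 - 30*y + 44.
Scan x_0 ∈ {−4, ..., 4}. For each x_0, f_y(x_0, y) is a polynomial in y; find its integer roots y ∈ {−4, ..., 4}, then test f_x and f at those candidates.
  x = -4: f_y(-4, y) = 6*y**2 - 14*y + 12; no integer root y with |y| ≤ 4.
  x = -3: f_y(-3, y) = 6*y**2 - 18*y + 14; no integer root y with |y| ≤ 4.
  x = -2: f_y(-2, y) = 6*y**2 - 22*y + 20; vanishes at y ∈ {2}. (-2, 2): f_x = 0, f = 0 — SINGULAR.
  x = -1: f_y(-1, y) = 6*y**2 - 26*y + 30; no integer root y with |y| ≤ 4.
  x = 0: f_y(0, y) = 6*y**2 - 30*y + 44; no integer root y with |y| ≤ 4.
  x = 1: f_y(1, y) = 6*y**2 - 34*y + 62; no integer root y with |y| ≤ 4.
  x = 2: f_y(2, y) = 6*y**2 - 38*y + 84; no integer root y with |y| ≤ 4.
  x = 3: f_y(3, y) = 6*y**2 - 42*y + 110; no integer root y with |y| ≤ 4.
  x = 4: f_y(4, y) = 6*y**2 - 46*y + 140; no integer root y with |y| ≤ 4.
Only singular point on the grid: (-2, 2).
Classify: substitute x = -2 + u, y = 2 + v and expand: f = -u**3 + 2*u**2*v - 2*u*v**2 + 2*v**3 + v**2.
No constant or linear terms (consistent with a singular point). Quadratic part: v**2. Cubic part: -u**3 + 2*u**2*v - 2*u*v**2 + 2*v**3.
The quadratic part v**2 is a perfect square, so there is a single (double) tangent line v = 0, i.e. y = 2. Restricting the cubic part to that line (v = 0) leaves -u**3 ≠ 0, so f is not divisible by v and the branch is v² ≈ u**3 to lowest order — this is a cusp.
Classification: cusp.


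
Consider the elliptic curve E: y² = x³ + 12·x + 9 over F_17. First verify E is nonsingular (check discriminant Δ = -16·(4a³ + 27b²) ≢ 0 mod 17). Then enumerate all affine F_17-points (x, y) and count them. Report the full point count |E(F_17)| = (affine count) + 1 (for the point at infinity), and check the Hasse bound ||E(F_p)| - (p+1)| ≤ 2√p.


Affine points = {(0, 3), (0, 14), (3, 2), (3, 15), (4, 6), (4, 11), (6, 5), (6, 12), (9, 8), (9, 9), (13, 4), (13, 13), (16, 8), (16, 9)}; affine count = 14; |E(F_17)| = 15.

Discriminant check: Δ ∝ 4a³ + 27b² = 4·12³ + 27·9² = 4·1728 + 27·81 ≡ 4 (mod 17). Nonzero ⇒ E is nonsingular.
For each x ∈ F_17, compute rhs = x³ + 12·x + 9 mod 17, then count y ∈ F_17 with y² ≡ rhs.
  x = 0: rhs = 9, matching y values: 3, 14 (2 points).
  x = 1: rhs = 5, matching y values: none (0 points).
  x = 2: rhs = 7, matching y values: none (0 points).
  x = 3: rhs = 4, matching y values: 2, 15 (2 points).
  x = 4: rhs = 2, matching y values: 6, 11 (2 points).
  x = 5: rhs = 7, matching y values: none (0 points).
  x = 6: rhs = 8, matching y values: 5, 12 (2 points).
  x = 7: rhs = 11, matching y values: none (0 points).
  x = 8: rhs = 5, matching y values: none (0 points).
  x = 9: rhs = 13, matching y values: 8, 9 (2 points).
  x = 10: rhs = 7, matching y values: none (0 points).
  x = 11: rhs = 10, matching y values: none (0 points).
  x = 12: rhs = 11, matching y values: none (0 points).
  x = 13: rhs = 16, matching y values: 4, 13 (2 points).
  x = 14: rhs = 14, matching y values: none (0 points).
  x = 15: rhs = 11, matching y values: none (0 points).
  x = 16: rhs = 13, matching y values: 8, 9 (2 points).
Total affine count: 14.
Full point count |E(F_17)| = 14 + 1 = 15.
Hasse bound: |15 − (17+1)| = |-3| = 3 ≤ 2√17 ≈ 8.2462 ✓.
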